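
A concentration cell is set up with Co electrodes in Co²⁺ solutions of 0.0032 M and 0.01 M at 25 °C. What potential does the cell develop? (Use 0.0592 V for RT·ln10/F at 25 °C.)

0.015 V

Both half-cells are Co²⁺/Co, so E°_cell = 0. The concentrated side is the cathode; the cell reaction moves Co²⁺ from high to low concentration with n = 2.
Q = [Co²⁺]_dilute/[Co²⁺]_conc = 0.0032/0.01 = 0.320.
E = 0 − (0.0592/2) log Q = −(0.0592/2)(-0.495) = 0.0147 V.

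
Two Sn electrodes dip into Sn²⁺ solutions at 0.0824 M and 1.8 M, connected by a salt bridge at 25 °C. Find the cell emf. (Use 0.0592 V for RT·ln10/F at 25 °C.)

0.040 V

Both half-cells are Sn²⁺/Sn, so E°_cell = 0. The concentrated side is the cathode; the cell reaction moves Sn²⁺ from high to low concentration with n = 2.
Q = [Sn²⁺]_dilute/[Sn²⁺]_conc = 0.0824/1.8 = 0.0458.
E = 0 − (0.0592/2) log Q = −(0.0592/2)(-1.339) = 0.0396 V.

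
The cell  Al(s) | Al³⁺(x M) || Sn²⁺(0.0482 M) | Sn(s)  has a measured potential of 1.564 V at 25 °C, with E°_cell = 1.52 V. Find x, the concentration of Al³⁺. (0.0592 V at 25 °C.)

6.2 × 10^-5 M

From the Nernst equation, log Q = n(E° − E)/0.0592 = 6(1.52 − 1.564)/0.0592 = -4.459, so Q = 3.47 × 10^-5.
With Q = [Al³⁺]^2/[Sn²⁺]^3 and the known concentrations, [Al³⁺]^2 in the numerator gives [Al³⁺] = 6.2 × 10^-5 M.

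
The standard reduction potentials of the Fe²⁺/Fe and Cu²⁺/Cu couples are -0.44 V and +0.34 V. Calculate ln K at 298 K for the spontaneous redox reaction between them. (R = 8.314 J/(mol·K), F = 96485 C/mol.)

E°_cell = +0.34 − (-0.44) = 0.78 V, with n = 2 electrons transferred.
At equilibrium E = 0, so the Nernst equation gives ln K = nFE°/RT = (2)(96485)(0.78)/((8.314)(298)) = 60.75.

ln K = 60.8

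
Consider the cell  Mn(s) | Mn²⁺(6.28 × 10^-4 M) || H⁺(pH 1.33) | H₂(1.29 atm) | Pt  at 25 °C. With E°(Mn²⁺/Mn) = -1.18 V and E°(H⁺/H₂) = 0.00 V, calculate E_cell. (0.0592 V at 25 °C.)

The hydrogen couple is the cathode, so E°_cell = 1.18 V; n = 2.
[H⁺] = 10^(−1.33) = 0.047 M, and Q = [Mn²⁺]·P(H₂) / [H⁺]^2 = 0.370.
E = E° − (0.0592/2) log Q = 1.18 − (0.0592/2)(-0.431) = 1.193 V.

1.19 V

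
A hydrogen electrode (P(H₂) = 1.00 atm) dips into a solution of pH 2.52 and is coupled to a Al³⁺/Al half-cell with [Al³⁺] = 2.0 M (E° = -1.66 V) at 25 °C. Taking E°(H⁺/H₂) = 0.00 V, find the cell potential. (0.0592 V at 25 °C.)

The hydrogen couple is the cathode, so E°_cell = 1.66 V; n = 6.
[H⁺] = 10^(−2.52) = 0.0030 M, and Q = [Al³⁺]^2·P(H₂)^3 / [H⁺]^6 = 5.27 × 10^15.
E = E° − (0.0592/6) log Q = 1.66 − (0.0592/6)(15.722) = 1.505 V.

1.50 V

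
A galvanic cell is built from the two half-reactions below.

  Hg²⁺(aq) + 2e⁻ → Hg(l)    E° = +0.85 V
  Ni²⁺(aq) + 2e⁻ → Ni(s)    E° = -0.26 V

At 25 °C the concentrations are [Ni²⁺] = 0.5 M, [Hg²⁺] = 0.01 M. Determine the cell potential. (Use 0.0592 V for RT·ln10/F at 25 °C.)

The Hg²⁺/Hg couple has the higher reduction potential and acts as the cathode, so E°_cell = +0.85 − (-0.26) = 1.11 V.
Balancing electrons gives n = 2; the reaction quotient is Q = [Ni²⁺]/[Hg²⁺] = 50.0.
At 25 °C, E = E° − (0.0592/n) log Q = 1.11 − (0.0592/2)(1.699) = 1.110 − 0.050 = 1.060 V.

1.06 V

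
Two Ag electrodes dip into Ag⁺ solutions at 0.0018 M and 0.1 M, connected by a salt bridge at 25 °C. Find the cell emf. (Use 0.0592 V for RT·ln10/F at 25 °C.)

0.10 V

Both half-cells are Ag⁺/Ag, so E°_cell = 0. The concentrated side is the cathode; the cell reaction moves Ag⁺ from high to low concentration with n = 1.
Q = [Ag⁺]_dilute/[Ag⁺]_conc = 0.0018/0.1 = 0.0180.
E = 0 − (0.0592/1) log Q = −(0.0592/1)(-1.745) = 0.1033 V.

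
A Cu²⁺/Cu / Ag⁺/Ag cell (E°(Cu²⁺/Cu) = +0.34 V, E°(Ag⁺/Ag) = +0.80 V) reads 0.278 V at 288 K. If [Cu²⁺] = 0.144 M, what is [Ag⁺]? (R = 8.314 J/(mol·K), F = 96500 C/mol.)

2.5 × 10^-4 M

From the Nernst equation, ln Q = nF(E° − E)/RT = 2×96500×(0.46 − 0.278)/(8.314×288) = 14.670, so Q = 2.35 × 10^6.
With Q = [Cu²⁺]/[Ag⁺]^2 and the known concentrations, [Ag⁺]^2 in the denominator gives [Ag⁺] = 2.5 × 10^-4 M.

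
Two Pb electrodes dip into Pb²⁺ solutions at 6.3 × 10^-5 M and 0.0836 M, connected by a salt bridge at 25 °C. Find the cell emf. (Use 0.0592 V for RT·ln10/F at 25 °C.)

0.092 V

Both half-cells are Pb²⁺/Pb, so E°_cell = 0. The concentrated side is the cathode; the cell reaction moves Pb²⁺ from high to low concentration with n = 2.
Q = [Pb²⁺]_dilute/[Pb²⁺]_conc = 6.3 × 10^-5/0.0836 = 7.54 × 10^-4.
E = 0 − (0.0592/2) log Q = −(0.0592/2)(-3.123) = 0.0924 V.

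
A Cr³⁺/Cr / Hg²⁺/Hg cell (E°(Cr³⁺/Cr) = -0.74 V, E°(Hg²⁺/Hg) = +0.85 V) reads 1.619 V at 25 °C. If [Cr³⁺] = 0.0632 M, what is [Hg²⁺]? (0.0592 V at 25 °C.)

From the Nernst equation, log Q = n(E° − E)/0.0592 = 6(1.59 − 1.619)/0.0592 = -2.939, so Q = 0.00115.
With Q = [Cr³⁺]^2/[Hg²⁺]^3 and the known concentrations, [Hg²⁺]^3 in the denominator gives [Hg²⁺] = 1.5 M.

1.5 M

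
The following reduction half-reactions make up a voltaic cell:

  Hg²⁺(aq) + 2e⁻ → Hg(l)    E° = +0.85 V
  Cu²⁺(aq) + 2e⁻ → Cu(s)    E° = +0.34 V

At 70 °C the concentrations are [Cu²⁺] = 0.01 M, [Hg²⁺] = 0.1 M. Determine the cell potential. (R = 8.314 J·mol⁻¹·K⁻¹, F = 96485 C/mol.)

0.544 V

The Hg²⁺/Hg couple has the higher reduction potential and acts as the cathode, so E°_cell = +0.85 − (+0.34) = 0.51 V.
Balancing electrons gives n = 2; the reaction quotient is Q = [Cu²⁺]/[Hg²⁺] = 0.100.
E = E° − (RT/nF) ln Q = 0.51 − (8.314×343)/(2×96485) × (-2.303) = 0.510 + 0.034 = 0.544 V.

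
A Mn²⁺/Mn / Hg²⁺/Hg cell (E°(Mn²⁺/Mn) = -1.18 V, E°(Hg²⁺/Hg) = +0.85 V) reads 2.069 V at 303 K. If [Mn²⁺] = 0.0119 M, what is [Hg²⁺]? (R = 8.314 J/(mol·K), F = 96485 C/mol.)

From the Nernst equation, ln Q = nF(E° − E)/RT = 2×96485×(2.03 − 2.069)/(8.314×303) = -2.987, so Q = 0.0504.
With Q = [Mn²⁺]/[Hg²⁺] and the known concentrations, [Hg²⁺] in the denominator gives [Hg²⁺] = 0.24 M.

0.24 M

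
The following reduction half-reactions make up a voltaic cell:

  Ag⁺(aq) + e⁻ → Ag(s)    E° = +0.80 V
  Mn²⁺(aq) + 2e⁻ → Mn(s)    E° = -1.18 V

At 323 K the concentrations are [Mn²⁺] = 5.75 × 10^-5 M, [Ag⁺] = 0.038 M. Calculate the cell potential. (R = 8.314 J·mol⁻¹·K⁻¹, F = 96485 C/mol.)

The Ag⁺/Ag couple has the higher reduction potential and acts as the cathode, so E°_cell = +0.80 − (-1.18) = 1.98 V.
Balancing electrons gives n = 2; the reaction quotient is Q = [Mn²⁺]/[Ag⁺]^2 = 0.0398.
E = E° − (RT/nF) ln Q = 1.98 − (8.314×323)/(2×96485) × (-3.223) = 1.980 + 0.045 = 2.025 V.

2.02 V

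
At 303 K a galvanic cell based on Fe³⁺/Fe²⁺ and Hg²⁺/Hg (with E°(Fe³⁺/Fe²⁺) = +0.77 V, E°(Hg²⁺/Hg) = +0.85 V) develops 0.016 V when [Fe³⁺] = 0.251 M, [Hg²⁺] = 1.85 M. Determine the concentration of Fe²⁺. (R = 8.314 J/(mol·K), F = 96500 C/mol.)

0.016 M

From the Nernst equation, ln Q = nF(E° − E)/RT = 2×96500×(0.08 − 0.016)/(8.314×303) = 4.903, so Q = 135.
With Q = [Fe³⁺]^2/([Fe²⁺]^2·[Hg²⁺]) and the known concentrations, [Fe²⁺]^2 in the denominator gives [Fe²⁺] = 0.016 M.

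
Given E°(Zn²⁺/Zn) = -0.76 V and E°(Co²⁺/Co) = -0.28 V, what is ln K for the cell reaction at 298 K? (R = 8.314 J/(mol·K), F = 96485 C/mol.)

E°_cell = -0.28 − (-0.76) = 0.48 V, with n = 2 electrons transferred.
At equilibrium E = 0, so the Nernst equation gives ln K = nFE°/RT = (2)(96485)(0.48)/((8.314)(298)) = 37.39.

ln K = 37.4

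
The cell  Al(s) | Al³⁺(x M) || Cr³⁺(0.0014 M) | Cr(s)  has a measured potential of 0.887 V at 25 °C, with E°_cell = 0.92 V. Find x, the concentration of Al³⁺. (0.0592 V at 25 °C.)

0.066 M

From the Nernst equation, log Q = n(E° − E)/0.0592 = 3(0.92 − 0.887)/0.0592 = 1.672, so Q = 47.0.
With Q = [Al³⁺]/[Cr³⁺] and the known concentrations, [Al³⁺] in the numerator gives [Al³⁺] = 0.066 M.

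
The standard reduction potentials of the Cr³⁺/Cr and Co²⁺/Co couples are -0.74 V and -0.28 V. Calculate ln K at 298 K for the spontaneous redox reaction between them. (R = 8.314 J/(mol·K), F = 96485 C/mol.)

E°_cell = -0.28 − (-0.74) = 0.46 V, with n = 6 electrons transferred.
At equilibrium E = 0, so the Nernst equation gives ln K = nFE°/RT = (6)(96485)(0.46)/((8.314)(298)) = 107.48.

ln K = 107.5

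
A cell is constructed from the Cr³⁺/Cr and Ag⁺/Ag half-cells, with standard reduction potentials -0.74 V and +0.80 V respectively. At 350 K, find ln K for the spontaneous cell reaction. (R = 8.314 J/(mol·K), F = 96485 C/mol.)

ln K = 153.2

E°_cell = +0.80 − (-0.74) = 1.54 V, with n = 3 electrons transferred.
At equilibrium E = 0, so the Nernst equation gives ln K = nFE°/RT = (3)(96485)(1.54)/((8.314)(350)) = 153.19.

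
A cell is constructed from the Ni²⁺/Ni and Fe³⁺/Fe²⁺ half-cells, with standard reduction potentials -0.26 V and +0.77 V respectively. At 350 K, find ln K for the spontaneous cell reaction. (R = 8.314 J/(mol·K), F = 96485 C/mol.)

ln K = 68.3

E°_cell = +0.77 − (-0.26) = 1.03 V, with n = 2 electrons transferred.
At equilibrium E = 0, so the Nernst equation gives ln K = nFE°/RT = (2)(96485)(1.03)/((8.314)(350)) = 68.30.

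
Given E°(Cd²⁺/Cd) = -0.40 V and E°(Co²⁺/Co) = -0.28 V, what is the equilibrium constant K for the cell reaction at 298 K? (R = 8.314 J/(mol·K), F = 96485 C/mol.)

1.1 × 10^4

E°_cell = -0.28 − (-0.40) = 0.12 V, with n = 2 electrons transferred.
At equilibrium E = 0, so the Nernst equation gives ln K = nFE°/RT = (2)(96485)(0.12)/((8.314)(298)) = 9.35.
K = e^9.35 = 1.1 × 10^4.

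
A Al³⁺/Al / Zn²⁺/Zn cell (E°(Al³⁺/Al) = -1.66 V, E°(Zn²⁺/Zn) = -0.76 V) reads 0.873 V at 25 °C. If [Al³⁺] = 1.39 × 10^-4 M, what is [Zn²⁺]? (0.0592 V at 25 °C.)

From the Nernst equation, log Q = n(E° − E)/0.0592 = 6(0.90 − 0.873)/0.0592 = 2.736, so Q = 545.
With Q = [Al³⁺]^2/[Zn²⁺]^3 and the known concentrations, [Zn²⁺]^3 in the denominator gives [Zn²⁺] = 3.3 × 10^-4 M.

3.3 × 10^-4 M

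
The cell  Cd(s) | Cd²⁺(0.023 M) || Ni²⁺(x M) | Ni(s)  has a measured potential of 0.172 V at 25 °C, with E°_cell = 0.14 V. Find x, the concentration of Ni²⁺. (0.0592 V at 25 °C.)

From the Nernst equation, log Q = n(E° − E)/0.0592 = 2(0.14 − 0.172)/0.0592 = -1.081, so Q = 0.0830.
With Q = [Cd²⁺]/[Ni²⁺] and the known concentrations, [Ni²⁺] in the denominator gives [Ni²⁺] = 0.28 M.

0.28 M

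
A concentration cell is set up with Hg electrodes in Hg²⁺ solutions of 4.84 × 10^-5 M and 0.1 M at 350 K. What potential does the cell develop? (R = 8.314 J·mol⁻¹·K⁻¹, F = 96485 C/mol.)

0.12 V

Both half-cells are Hg²⁺/Hg, so E°_cell = 0. The concentrated side is the cathode; the cell reaction moves Hg²⁺ from high to low concentration with n = 2.
Q = [Hg²⁺]_dilute/[Hg²⁺]_conc = 4.84 × 10^-5/0.1 = 4.84 × 10^-4.
E = 0 − (RT/nF) ln Q = −((8.314×350)/(2×96485))(-7.633) = 0.1151 V.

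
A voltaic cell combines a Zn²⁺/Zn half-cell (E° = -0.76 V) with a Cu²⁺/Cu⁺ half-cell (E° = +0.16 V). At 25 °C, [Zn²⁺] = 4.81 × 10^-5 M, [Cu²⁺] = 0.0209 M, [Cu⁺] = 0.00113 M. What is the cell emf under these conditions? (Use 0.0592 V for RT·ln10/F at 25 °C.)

The Cu²⁺/Cu⁺ couple has the higher reduction potential and acts as the cathode, so E°_cell = +0.16 − (-0.76) = 0.92 V.
Balancing electrons gives n = 2; the reaction quotient is Q = [Zn²⁺]·[Cu⁺]^2/[Cu²⁺]^2 = 1.41 × 10^-7.
At 25 °C, E = E° − (0.0592/n) log Q = 0.92 − (0.0592/2)(-6.852) = 0.920 + 0.203 = 1.123 V.

1.12 V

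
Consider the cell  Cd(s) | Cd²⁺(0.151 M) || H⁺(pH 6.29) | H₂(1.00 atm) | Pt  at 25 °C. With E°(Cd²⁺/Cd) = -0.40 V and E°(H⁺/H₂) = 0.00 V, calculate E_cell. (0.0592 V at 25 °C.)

The hydrogen couple is the cathode, so E°_cell = 0.40 V; n = 2.
[H⁺] = 10^(−6.29) = 5.1 × 10^-7 M, and Q = [Cd²⁺]·P(H₂) / [H⁺]^2 = 5.74 × 10^11.
E = E° − (0.0592/2) log Q = 0.40 − (0.0592/2)(11.759) = 0.052 V.

0.052 V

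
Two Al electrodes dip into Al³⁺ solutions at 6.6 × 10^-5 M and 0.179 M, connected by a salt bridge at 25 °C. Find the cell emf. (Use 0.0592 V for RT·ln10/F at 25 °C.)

0.068 V

Both half-cells are Al³⁺/Al, so E°_cell = 0. The concentrated side is the cathode; the cell reaction moves Al³⁺ from high to low concentration with n = 3.
Q = [Al³⁺]_dilute/[Al³⁺]_conc = 6.6 × 10^-5/0.179 = 3.69 × 10^-4.
E = 0 − (0.0592/3) log Q = −(0.0592/3)(-3.433) = 0.0677 V.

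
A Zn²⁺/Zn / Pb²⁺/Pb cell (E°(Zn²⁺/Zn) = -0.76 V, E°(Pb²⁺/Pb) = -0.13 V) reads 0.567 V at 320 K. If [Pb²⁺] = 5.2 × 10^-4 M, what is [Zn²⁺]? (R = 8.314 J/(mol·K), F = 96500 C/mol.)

From the Nernst equation, ln Q = nF(E° − E)/RT = 2×96500×(0.63 − 0.567)/(8.314×320) = 4.570, so Q = 96.6.
With Q = [Zn²⁺]/[Pb²⁺] and the known concentrations, [Zn²⁺] in the numerator gives [Zn²⁺] = 0.05 M.

0.05 M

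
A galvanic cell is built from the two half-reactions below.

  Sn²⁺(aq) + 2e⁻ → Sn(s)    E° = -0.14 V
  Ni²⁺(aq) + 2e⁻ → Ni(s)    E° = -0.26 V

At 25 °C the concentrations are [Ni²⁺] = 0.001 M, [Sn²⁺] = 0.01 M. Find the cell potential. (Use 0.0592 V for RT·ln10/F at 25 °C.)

The Sn²⁺/Sn couple has the higher reduction potential and acts as the cathode, so E°_cell = -0.14 − (-0.26) = 0.12 V.
Balancing electrons gives n = 2; the reaction quotient is Q = [Ni²⁺]/[Sn²⁺] = 0.100.
At 25 °C, E = E° − (0.0592/n) log Q = 0.12 − (0.0592/2)(-1.000) = 0.120 + 0.030 = 0.150 V.

0.150 V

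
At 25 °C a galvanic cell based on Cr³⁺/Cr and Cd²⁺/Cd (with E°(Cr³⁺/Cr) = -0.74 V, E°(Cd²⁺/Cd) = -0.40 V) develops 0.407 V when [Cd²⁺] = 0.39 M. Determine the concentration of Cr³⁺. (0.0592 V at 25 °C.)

9.8 × 10^-5 M

From the Nernst equation, log Q = n(E° − E)/0.0592 = 6(0.34 − 0.407)/0.0592 = -6.791, so Q = 1.62 × 10^-7.
With Q = [Cr³⁺]^2/[Cd²⁺]^3 and the known concentrations, [Cr³⁺]^2 in the numerator gives [Cr³⁺] = 9.8 × 10^-5 M.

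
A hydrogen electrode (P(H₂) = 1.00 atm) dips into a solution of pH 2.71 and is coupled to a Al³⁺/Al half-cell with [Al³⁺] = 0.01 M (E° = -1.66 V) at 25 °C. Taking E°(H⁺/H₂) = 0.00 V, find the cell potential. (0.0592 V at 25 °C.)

1.54 V

The hydrogen couple is the cathode, so E°_cell = 1.66 V; n = 6.
[H⁺] = 10^(−2.71) = 0.0019 M, and Q = [Al³⁺]^2·P(H₂)^3 / [H⁺]^6 = 1.82 × 10^12.
E = E° − (0.0592/6) log Q = 1.66 − (0.0592/6)(12.260) = 1.539 V.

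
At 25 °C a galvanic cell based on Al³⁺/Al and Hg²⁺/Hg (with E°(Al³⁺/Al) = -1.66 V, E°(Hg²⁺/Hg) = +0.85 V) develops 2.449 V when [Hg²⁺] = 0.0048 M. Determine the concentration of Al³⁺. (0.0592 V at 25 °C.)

From the Nernst equation, log Q = n(E° − E)/0.0592 = 6(2.51 − 2.449)/0.0592 = 6.182, so Q = 1.52 × 10^6.
With Q = [Al³⁺]^2/[Hg²⁺]^3 and the known concentrations, [Al³⁺]^2 in the numerator gives [Al³⁺] = 0.41 M.

0.41 M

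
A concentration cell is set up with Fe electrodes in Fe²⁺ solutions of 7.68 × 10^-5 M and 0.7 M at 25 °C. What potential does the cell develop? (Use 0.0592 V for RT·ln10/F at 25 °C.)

Both half-cells are Fe²⁺/Fe, so E°_cell = 0. The concentrated side is the cathode; the cell reaction moves Fe²⁺ from high to low concentration with n = 2.
Q = [Fe²⁺]_dilute/[Fe²⁺]_conc = 7.68 × 10^-5/0.7 = 1.1 × 10^-4.
E = 0 − (0.0592/2) log Q = −(0.0592/2)(-3.960) = 0.1172 V.

0.12 V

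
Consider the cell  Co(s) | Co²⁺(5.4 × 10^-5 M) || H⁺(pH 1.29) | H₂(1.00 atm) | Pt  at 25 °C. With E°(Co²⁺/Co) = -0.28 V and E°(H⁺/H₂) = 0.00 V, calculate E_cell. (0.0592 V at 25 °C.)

The hydrogen couple is the cathode, so E°_cell = 0.28 V; n = 2.
[H⁺] = 10^(−1.29) = 0.051 M, and Q = [Co²⁺]·P(H₂) / [H⁺]^2 = 0.0205.
E = E° − (0.0592/2) log Q = 0.28 − (0.0592/2)(-1.688) = 0.330 V.

0.33 V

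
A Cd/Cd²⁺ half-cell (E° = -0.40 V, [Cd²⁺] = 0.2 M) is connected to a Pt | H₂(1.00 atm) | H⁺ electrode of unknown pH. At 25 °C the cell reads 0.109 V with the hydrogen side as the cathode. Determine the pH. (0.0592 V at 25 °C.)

pH = 5.27

E°_cell = 0.40 V and n = 2.
log Q = n(E° − E)/0.0592 = 2×(0.40 − 0.109)/0.0592 = 9.831.
With Q = [Cd²⁺]·P(H₂) / [H⁺]^2, solving for [H⁺] gives log[H⁺] = -5.265, so pH = 5.27.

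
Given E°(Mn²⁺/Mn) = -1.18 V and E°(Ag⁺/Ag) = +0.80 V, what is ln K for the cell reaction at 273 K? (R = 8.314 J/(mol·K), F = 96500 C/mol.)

E°_cell = +0.80 − (-1.18) = 1.98 V, with n = 2 electrons transferred.
At equilibrium E = 0, so the Nernst equation gives ln K = nFE°/RT = (2)(96500)(1.98)/((8.314)(273)) = 168.36.

ln K = 168.4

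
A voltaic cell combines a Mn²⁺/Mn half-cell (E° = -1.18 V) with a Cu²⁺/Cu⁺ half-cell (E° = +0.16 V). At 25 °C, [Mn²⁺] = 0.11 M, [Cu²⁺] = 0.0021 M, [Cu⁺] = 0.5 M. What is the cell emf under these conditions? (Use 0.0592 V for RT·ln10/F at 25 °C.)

1.23 V

The Cu²⁺/Cu⁺ couple has the higher reduction potential and acts as the cathode, so E°_cell = +0.16 − (-1.18) = 1.34 V.
Balancing electrons gives n = 2; the reaction quotient is Q = [Mn²⁺]·[Cu⁺]^2/[Cu²⁺]^2 = 6240.
At 25 °C, E = E° − (0.0592/n) log Q = 1.34 − (0.0592/2)(3.795) = 1.340 − 0.112 = 1.228 V.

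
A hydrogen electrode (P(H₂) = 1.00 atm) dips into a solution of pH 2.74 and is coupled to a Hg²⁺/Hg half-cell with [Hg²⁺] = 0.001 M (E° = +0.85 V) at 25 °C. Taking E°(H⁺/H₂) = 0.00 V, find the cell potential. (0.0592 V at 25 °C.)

The Hg²⁺/Hg couple is the cathode, so E°_cell = 0.85 V; n = 2.
[H⁺] = 10^(−2.74) = 0.0018 M, and Q = [H⁺]^2 / ([Hg²⁺]·P(H₂)) = 0.00331.
E = E° − (0.0592/2) log Q = 0.85 − (0.0592/2)(-2.480) = 0.923 V.

0.92 V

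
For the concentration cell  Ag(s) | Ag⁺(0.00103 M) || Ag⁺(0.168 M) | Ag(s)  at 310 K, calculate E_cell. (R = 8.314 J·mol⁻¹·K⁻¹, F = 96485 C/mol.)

0.14 V

Both half-cells are Ag⁺/Ag, so E°_cell = 0. The concentrated side is the cathode; the cell reaction moves Ag⁺ from high to low concentration with n = 1.
Q = [Ag⁺]_dilute/[Ag⁺]_conc = 0.00103/0.168 = 0.00613.
E = 0 − (RT/nF) ln Q = −((8.314×310)/(1×96485))(-5.094) = 0.1361 V.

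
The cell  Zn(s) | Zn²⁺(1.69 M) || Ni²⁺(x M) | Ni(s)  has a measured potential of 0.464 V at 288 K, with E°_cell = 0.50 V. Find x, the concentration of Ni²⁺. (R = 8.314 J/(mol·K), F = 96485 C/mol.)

From the Nernst equation, ln Q = nF(E° − E)/RT = 2×96485×(0.50 − 0.464)/(8.314×288) = 2.901, so Q = 18.2.
With Q = [Zn²⁺]/[Ni²⁺] and the known concentrations, [Ni²⁺] in the denominator gives [Ni²⁺] = 0.093 M.

0.093 M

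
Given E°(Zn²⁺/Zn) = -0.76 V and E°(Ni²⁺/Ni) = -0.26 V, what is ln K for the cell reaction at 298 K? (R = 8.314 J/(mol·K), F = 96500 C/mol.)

ln K = 38.9

E°_cell = -0.26 − (-0.76) = 0.50 V, with n = 2 electrons transferred.
At equilibrium E = 0, so the Nernst equation gives ln K = nFE°/RT = (2)(96500)(0.50)/((8.314)(298)) = 38.95.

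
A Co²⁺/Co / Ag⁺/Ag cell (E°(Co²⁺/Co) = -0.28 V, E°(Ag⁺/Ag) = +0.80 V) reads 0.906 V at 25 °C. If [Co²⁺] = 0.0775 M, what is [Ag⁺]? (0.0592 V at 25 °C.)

3.2 × 10^-4 M

From the Nernst equation, log Q = n(E° − E)/0.0592 = 2(1.08 − 0.906)/0.0592 = 5.878, so Q = 7.56 × 10^5.
With Q = [Co²⁺]/[Ag⁺]^2 and the known concentrations, [Ag⁺]^2 in the denominator gives [Ag⁺] = 3.2 × 10^-4 M.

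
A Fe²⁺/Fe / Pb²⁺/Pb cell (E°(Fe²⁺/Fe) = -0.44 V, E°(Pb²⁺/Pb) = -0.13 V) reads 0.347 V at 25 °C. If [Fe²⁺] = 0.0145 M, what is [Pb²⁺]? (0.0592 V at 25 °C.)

0.26 M

From the Nernst equation, log Q = n(E° − E)/0.0592 = 2(0.31 − 0.347)/0.0592 = -1.250, so Q = 0.0562.
With Q = [Fe²⁺]/[Pb²⁺] and the known concentrations, [Pb²⁺] in the denominator gives [Pb²⁺] = 0.26 M.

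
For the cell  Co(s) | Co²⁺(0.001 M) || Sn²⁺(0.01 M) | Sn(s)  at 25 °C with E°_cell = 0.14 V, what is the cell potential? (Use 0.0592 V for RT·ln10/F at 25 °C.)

Balancing electrons gives n = 2; the reaction quotient is Q = [Co²⁺]/[Sn²⁺] = 0.100.
At 25 °C, E = E° − (0.0592/n) log Q = 0.14 − (0.0592/2)(-1.000) = 0.140 + 0.030 = 0.170 V.

0.170 V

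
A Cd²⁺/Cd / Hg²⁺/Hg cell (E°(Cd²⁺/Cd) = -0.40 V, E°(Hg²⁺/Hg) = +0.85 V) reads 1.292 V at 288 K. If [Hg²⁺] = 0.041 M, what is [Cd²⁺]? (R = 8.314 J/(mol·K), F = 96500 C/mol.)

From the Nernst equation, ln Q = nF(E° − E)/RT = 2×96500×(1.25 − 1.292)/(8.314×288) = -3.385, so Q = 0.0339.
With Q = [Cd²⁺]/[Hg²⁺] and the known concentrations, [Cd²⁺] in the numerator gives [Cd²⁺] = 0.0014 M.

0.0014 M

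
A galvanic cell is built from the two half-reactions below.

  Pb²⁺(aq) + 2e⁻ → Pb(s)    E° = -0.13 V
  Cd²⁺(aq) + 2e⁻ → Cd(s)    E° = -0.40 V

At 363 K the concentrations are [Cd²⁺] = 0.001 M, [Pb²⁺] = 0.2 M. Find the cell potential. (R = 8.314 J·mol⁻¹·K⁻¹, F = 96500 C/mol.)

The Pb²⁺/Pb couple has the higher reduction potential and acts as the cathode, so E°_cell = -0.13 − (-0.40) = 0.27 V.
Balancing electrons gives n = 2; the reaction quotient is Q = [Cd²⁺]/[Pb²⁺] = 0.00500.
E = E° − (RT/nF) ln Q = 0.27 − (8.314×363)/(2×96500) × (-5.298) = 0.270 + 0.083 = 0.353 V.

0.353 V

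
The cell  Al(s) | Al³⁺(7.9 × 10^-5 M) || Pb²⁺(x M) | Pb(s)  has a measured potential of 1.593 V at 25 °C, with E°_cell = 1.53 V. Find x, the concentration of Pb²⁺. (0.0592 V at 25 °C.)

From the Nernst equation, log Q = n(E° − E)/0.0592 = 6(1.53 − 1.593)/0.0592 = -6.385, so Q = 4.12 × 10^-7.
With Q = [Al³⁺]^2/[Pb²⁺]^3 and the known concentrations, [Pb²⁺]^3 in the denominator gives [Pb²⁺] = 0.25 M.

0.25 M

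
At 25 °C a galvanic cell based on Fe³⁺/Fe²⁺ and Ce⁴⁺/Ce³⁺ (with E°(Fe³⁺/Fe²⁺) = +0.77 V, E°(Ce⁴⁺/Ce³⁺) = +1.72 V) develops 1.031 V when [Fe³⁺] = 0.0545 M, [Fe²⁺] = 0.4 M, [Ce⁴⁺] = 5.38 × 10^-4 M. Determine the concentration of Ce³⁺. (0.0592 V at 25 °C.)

From the Nernst equation, log Q = n(E° − E)/0.0592 = 1(0.95 − 1.031)/0.0592 = -1.368, so Q = 0.0428.
With Q = [Fe³⁺]·[Ce³⁺]/([Fe²⁺]·[Ce⁴⁺]) and the known concentrations, [Ce³⁺] in the numerator gives [Ce³⁺] = 1.7 × 10^-4 M.

1.7 × 10^-4 M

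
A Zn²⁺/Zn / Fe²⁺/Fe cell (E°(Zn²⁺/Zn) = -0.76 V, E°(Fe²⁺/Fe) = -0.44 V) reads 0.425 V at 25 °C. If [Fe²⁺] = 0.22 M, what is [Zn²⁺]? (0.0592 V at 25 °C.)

6.2 × 10^-5 M

From the Nernst equation, log Q = n(E° − E)/0.0592 = 2(0.32 − 0.425)/0.0592 = -3.547, so Q = 2.84 × 10^-4.
With Q = [Zn²⁺]/[Fe²⁺] and the known concentrations, [Zn²⁺] in the numerator gives [Zn²⁺] = 6.2 × 10^-5 M.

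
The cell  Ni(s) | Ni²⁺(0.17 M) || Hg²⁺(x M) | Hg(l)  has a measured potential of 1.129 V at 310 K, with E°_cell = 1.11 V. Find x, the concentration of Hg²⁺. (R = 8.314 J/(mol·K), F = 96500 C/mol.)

From the Nernst equation, ln Q = nF(E° − E)/RT = 2×96500×(1.11 − 1.129)/(8.314×310) = -1.423, so Q = 0.241.
With Q = [Ni²⁺]/[Hg²⁺] and the known concentrations, [Hg²⁺] in the denominator gives [Hg²⁺] = 0.71 M.

0.71 M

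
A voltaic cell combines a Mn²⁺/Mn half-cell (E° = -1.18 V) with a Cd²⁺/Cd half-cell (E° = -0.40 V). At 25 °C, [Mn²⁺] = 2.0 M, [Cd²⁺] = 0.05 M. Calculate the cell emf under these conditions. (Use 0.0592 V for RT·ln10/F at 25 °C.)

The Cd²⁺/Cd couple has the higher reduction potential and acts as the cathode, so E°_cell = -0.40 − (-1.18) = 0.78 V.
Balancing electrons gives n = 2; the reaction quotient is Q = [Mn²⁺]/[Cd²⁺] = 40.0.
At 25 °C, E = E° − (0.0592/n) log Q = 0.78 − (0.0592/2)(1.602) = 0.780 − 0.047 = 0.733 V.

0.733 V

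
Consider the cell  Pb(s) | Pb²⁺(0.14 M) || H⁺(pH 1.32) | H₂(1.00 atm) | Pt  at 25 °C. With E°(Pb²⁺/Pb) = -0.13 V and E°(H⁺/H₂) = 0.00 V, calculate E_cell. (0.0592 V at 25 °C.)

0.077 V

The hydrogen couple is the cathode, so E°_cell = 0.13 V; n = 2.
[H⁺] = 10^(−1.32) = 0.048 M, and Q = [Pb²⁺]·P(H₂) / [H⁺]^2 = 61.1.
E = E° − (0.0592/2) log Q = 0.13 − (0.0592/2)(1.786) = 0.077 V.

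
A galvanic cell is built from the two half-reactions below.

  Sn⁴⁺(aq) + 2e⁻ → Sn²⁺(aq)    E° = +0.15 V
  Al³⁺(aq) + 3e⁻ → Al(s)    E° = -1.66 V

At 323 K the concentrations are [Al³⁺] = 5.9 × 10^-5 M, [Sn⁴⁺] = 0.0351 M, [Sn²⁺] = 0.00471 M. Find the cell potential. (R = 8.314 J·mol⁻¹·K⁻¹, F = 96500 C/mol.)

The Sn⁴⁺/Sn²⁺ couple has the higher reduction potential and acts as the cathode, so E°_cell = +0.15 − (-1.66) = 1.81 V.
Balancing electrons gives n = 6; the reaction quotient is Q = [Al³⁺]^2·[Sn²⁺]^3/[Sn⁴⁺]^3 = 8.41 × 10^-12.
E = E° − (RT/nF) ln Q = 1.81 − (8.314×323)/(6×96500) × (-25.501) = 1.810 + 0.118 = 1.928 V.

1.93 V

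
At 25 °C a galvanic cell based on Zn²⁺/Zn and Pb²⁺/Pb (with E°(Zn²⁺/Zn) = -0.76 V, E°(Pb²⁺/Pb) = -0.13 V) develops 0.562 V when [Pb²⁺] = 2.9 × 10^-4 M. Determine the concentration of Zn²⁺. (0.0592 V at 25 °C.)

From the Nernst equation, log Q = n(E° − E)/0.0592 = 2(0.63 − 0.562)/0.0592 = 2.297, so Q = 198.
With Q = [Zn²⁺]/[Pb²⁺] and the known concentrations, [Zn²⁺] in the numerator gives [Zn²⁺] = 0.058 M.

0.058 M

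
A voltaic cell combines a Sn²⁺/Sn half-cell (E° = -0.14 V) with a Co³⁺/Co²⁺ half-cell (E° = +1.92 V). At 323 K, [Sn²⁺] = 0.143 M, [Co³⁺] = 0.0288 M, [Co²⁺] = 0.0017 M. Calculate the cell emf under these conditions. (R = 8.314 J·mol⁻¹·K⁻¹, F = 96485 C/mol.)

2.17 V

The Co³⁺/Co²⁺ couple has the higher reduction potential and acts as the cathode, so E°_cell = +1.92 − (-0.14) = 2.06 V.
Balancing electrons gives n = 2; the reaction quotient is Q = [Sn²⁺]·[Co²⁺]^2/[Co³⁺]^2 = 4.98 × 10^-4.
E = E° − (RT/nF) ln Q = 2.06 − (8.314×323)/(2×96485) × (-7.604) = 2.060 + 0.106 = 2.166 V.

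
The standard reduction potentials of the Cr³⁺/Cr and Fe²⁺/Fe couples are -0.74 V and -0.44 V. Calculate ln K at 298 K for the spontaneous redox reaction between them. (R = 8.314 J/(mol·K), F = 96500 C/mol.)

ln K = 70.1

E°_cell = -0.44 − (-0.74) = 0.30 V, with n = 6 electrons transferred.
At equilibrium E = 0, so the Nernst equation gives ln K = nFE°/RT = (6)(96500)(0.30)/((8.314)(298)) = 70.11.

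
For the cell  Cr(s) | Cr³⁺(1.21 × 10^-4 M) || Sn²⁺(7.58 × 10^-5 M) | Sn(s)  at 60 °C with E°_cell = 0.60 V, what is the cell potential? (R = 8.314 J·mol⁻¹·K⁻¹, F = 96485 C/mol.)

0.550 V

Balancing electrons gives n = 6; the reaction quotient is Q = [Cr³⁺]^2/[Sn²⁺]^3 = 3.36 × 10^4.
E = E° − (RT/nF) ln Q = 0.60 − (8.314×333)/(6×96485) × (10.423) = 0.600 − 0.050 = 0.550 V.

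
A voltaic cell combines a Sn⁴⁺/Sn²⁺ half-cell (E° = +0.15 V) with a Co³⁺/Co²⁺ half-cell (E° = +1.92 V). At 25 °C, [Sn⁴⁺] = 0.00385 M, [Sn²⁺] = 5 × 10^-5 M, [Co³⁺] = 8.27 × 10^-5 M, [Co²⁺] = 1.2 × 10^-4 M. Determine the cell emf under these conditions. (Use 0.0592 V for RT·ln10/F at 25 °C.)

1.70 V

The Co³⁺/Co²⁺ couple has the higher reduction potential and acts as the cathode, so E°_cell = +1.92 − (+0.15) = 1.77 V.
Balancing electrons gives n = 2; the reaction quotient is Q = [Sn⁴⁺]·[Co²⁺]^2/([Sn²⁺]·[Co³⁺]^2) = 162.
At 25 °C, E = E° − (0.0592/n) log Q = 1.77 − (0.0592/2)(2.210) = 1.770 − 0.065 = 1.705 V.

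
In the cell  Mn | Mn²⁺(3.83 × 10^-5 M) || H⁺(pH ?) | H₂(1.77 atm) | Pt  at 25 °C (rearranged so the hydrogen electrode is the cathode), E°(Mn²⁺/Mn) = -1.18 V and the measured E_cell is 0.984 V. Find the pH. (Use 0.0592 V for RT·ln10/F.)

pH = 5.40

E°_cell = 1.18 V and n = 2.
log Q = n(E° − E)/0.0592 = 2×(1.18 − 0.984)/0.0592 = 6.622.
With Q = [Mn²⁺]·P(H₂) / [H⁺]^2, solving for [H⁺] gives log[H⁺] = -5.395, so pH = 5.40.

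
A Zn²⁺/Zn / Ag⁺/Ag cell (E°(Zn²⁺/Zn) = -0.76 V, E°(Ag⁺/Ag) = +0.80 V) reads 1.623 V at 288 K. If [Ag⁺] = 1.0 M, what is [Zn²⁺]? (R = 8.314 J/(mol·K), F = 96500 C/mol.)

0.0062 M

From the Nernst equation, ln Q = nF(E° − E)/RT = 2×96500×(1.56 − 1.623)/(8.314×288) = -5.078, so Q = 0.00623.
With Q = [Zn²⁺]/[Ag⁺]^2 and the known concentrations, [Zn²⁺] in the numerator gives [Zn²⁺] = 0.0062 M.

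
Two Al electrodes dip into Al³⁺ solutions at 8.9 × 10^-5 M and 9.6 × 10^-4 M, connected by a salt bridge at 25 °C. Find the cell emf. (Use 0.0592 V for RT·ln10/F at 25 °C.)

Both half-cells are Al³⁺/Al, so E°_cell = 0. The concentrated side is the cathode; the cell reaction moves Al³⁺ from high to low concentration with n = 3.
Q = [Al³⁺]_dilute/[Al³⁺]_conc = 8.9 × 10^-5/9.6 × 10^-4 = 0.0927.
E = 0 − (0.0592/3) log Q = −(0.0592/3)(-1.033) = 0.0204 V.

0.020 V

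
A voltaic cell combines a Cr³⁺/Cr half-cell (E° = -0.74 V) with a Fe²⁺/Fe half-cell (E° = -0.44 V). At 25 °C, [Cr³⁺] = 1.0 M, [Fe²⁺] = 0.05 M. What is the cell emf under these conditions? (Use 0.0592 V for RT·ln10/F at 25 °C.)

The Fe²⁺/Fe couple has the higher reduction potential and acts as the cathode, so E°_cell = -0.44 − (-0.74) = 0.30 V.
Balancing electrons gives n = 6; the reaction quotient is Q = [Cr³⁺]^2/[Fe²⁺]^3 = 8000.
At 25 °C, E = E° − (0.0592/n) log Q = 0.30 − (0.0592/6)(3.903) = 0.300 − 0.039 = 0.261 V.

0.261 V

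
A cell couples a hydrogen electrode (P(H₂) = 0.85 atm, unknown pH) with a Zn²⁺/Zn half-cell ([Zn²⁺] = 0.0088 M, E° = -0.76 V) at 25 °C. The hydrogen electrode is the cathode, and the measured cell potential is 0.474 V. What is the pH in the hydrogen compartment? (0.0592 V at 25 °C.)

E°_cell = 0.76 V and n = 2.
log Q = n(E° − E)/0.0592 = 2×(0.76 − 0.474)/0.0592 = 9.662.
With Q = [Zn²⁺]·P(H₂) / [H⁺]^2, solving for [H⁺] gives log[H⁺] = -5.894, so pH = 5.89.

pH = 5.89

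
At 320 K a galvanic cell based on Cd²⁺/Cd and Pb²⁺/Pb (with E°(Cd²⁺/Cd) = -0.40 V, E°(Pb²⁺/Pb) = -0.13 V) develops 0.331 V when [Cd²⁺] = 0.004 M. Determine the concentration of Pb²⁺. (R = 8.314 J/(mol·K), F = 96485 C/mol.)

0.33 M

From the Nernst equation, ln Q = nF(E° − E)/RT = 2×96485×(0.27 − 0.331)/(8.314×320) = -4.424, so Q = 0.0120.
With Q = [Cd²⁺]/[Pb²⁺] and the known concentrations, [Pb²⁺] in the denominator gives [Pb²⁺] = 0.33 M.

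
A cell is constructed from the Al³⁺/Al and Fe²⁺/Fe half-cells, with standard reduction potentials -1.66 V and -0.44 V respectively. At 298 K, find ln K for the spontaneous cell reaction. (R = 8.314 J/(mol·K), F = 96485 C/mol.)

ln K = 285.1

E°_cell = -0.44 − (-1.66) = 1.22 V, with n = 6 electrons transferred.
At equilibrium E = 0, so the Nernst equation gives ln K = nFE°/RT = (6)(96485)(1.22)/((8.314)(298)) = 285.07.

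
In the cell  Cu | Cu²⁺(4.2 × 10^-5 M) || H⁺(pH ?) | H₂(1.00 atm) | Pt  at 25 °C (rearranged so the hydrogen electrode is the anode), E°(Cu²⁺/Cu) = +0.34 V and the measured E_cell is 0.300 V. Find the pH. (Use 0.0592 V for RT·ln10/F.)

E°_cell = 0.34 V and n = 2.
log Q = n(E° − E)/0.0592 = 2×(0.34 − 0.300)/0.0592 = 1.351.
With Q = [H⁺]^2 / ([Cu²⁺]·P(H₂)), solving for [H⁺] gives log[H⁺] = -1.513, so pH = 1.51.

pH = 1.51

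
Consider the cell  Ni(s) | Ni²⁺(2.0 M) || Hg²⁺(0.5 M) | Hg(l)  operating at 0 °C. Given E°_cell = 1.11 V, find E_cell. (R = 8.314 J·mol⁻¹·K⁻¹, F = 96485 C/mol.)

1.09 V

Balancing electrons gives n = 2; the reaction quotient is Q = [Ni²⁺]/[Hg²⁺] = 4.00.
E = E° − (RT/nF) ln Q = 1.11 − (8.314×273)/(2×96485) × (1.386) = 1.110 − 0.016 = 1.094 V.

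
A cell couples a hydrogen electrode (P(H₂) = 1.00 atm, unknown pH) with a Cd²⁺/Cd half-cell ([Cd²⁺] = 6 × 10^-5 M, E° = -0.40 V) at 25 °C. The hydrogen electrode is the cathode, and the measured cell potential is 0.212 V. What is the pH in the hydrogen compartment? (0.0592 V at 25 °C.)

pH = 5.29

E°_cell = 0.40 V and n = 2.
log Q = n(E° − E)/0.0592 = 2×(0.40 − 0.212)/0.0592 = 6.351.
With Q = [Cd²⁺]·P(H₂) / [H⁺]^2, solving for [H⁺] gives log[H⁺] = -5.287, so pH = 5.29.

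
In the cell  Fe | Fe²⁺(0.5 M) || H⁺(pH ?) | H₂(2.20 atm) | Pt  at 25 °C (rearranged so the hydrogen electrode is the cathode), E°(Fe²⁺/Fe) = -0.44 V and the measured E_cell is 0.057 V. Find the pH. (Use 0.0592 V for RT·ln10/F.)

pH = 6.45

E°_cell = 0.44 V and n = 2.
log Q = n(E° − E)/0.0592 = 2×(0.44 − 0.057)/0.0592 = 12.939.
With Q = [Fe²⁺]·P(H₂) / [H⁺]^2, solving for [H⁺] gives log[H⁺] = -6.449, so pH = 6.45.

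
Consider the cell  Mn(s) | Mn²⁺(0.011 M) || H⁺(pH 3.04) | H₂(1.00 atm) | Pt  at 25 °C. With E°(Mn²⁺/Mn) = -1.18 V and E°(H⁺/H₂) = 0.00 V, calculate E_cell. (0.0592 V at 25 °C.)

The hydrogen couple is the cathode, so E°_cell = 1.18 V; n = 2.
[H⁺] = 10^(−3.04) = 9.1 × 10^-4 M, and Q = [Mn²⁺]·P(H₂) / [H⁺]^2 = 1.32 × 10^4.
E = E° − (0.0592/2) log Q = 1.18 − (0.0592/2)(4.121) = 1.058 V.

1.06 V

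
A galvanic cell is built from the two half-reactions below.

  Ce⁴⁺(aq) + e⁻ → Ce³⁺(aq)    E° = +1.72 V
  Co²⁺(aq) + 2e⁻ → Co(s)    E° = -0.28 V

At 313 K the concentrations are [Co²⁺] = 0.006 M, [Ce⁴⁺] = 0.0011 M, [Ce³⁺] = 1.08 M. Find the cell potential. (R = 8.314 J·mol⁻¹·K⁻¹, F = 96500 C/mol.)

1.88 V

The Ce⁴⁺/Ce³⁺ couple has the higher reduction potential and acts as the cathode, so E°_cell = +1.72 − (-0.28) = 2.00 V.
Balancing electrons gives n = 2; the reaction quotient is Q = [Co²⁺]·[Ce³⁺]^2/[Ce⁴⁺]^2 = 5780.
E = E° − (RT/nF) ln Q = 2.00 − (8.314×313)/(2×96500) × (8.663) = 2.000 − 0.117 = 1.883 V.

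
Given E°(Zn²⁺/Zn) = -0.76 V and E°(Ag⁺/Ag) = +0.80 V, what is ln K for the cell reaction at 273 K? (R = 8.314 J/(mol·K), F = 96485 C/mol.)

E°_cell = +0.80 − (-0.76) = 1.56 V, with n = 2 electrons transferred.
At equilibrium E = 0, so the Nernst equation gives ln K = nFE°/RT = (2)(96485)(1.56)/((8.314)(273)) = 132.63.

ln K = 132.6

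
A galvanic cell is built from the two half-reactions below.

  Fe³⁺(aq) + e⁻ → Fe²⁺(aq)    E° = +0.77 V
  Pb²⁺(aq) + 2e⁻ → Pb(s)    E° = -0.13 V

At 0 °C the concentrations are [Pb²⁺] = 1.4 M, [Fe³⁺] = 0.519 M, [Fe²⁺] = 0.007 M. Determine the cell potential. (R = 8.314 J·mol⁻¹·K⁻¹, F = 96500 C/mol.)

The Fe³⁺/Fe²⁺ couple has the higher reduction potential and acts as the cathode, so E°_cell = +0.77 − (-0.13) = 0.90 V.
Balancing electrons gives n = 2; the reaction quotient is Q = [Pb²⁺]·[Fe²⁺]^2/[Fe³⁺]^2 = 2.55 × 10^-4.
E = E° − (RT/nF) ln Q = 0.90 − (8.314×273)/(2×96500) × (-8.276) = 0.900 + 0.097 = 0.997 V.

0.997 V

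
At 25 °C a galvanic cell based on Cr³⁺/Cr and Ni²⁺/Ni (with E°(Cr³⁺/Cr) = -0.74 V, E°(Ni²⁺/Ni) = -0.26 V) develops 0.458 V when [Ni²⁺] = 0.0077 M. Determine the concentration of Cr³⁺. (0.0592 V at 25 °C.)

0.0088 M

From the Nernst equation, log Q = n(E° − E)/0.0592 = 6(0.48 − 0.458)/0.0592 = 2.230, so Q = 170.
With Q = [Cr³⁺]^2/[Ni²⁺]^3 and the known concentrations, [Cr³⁺]^2 in the numerator gives [Cr³⁺] = 0.0088 M.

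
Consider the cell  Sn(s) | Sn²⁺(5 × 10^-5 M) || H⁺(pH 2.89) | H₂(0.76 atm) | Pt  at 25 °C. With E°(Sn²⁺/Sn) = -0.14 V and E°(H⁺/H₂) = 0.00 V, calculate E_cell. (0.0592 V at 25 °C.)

0.100 V

The hydrogen couple is the cathode, so E°_cell = 0.14 V; n = 2.
[H⁺] = 10^(−2.89) = 0.0013 M, and Q = [Sn²⁺]·P(H₂) / [H⁺]^2 = 22.9.
E = E° − (0.0592/2) log Q = 0.14 − (0.0592/2)(1.360) = 0.100 V.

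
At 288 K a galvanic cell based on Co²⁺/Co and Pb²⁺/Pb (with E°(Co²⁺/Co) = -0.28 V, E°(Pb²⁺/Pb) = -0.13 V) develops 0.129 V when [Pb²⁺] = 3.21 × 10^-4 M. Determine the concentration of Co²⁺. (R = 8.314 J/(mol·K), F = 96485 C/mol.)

From the Nernst equation, ln Q = nF(E° − E)/RT = 2×96485×(0.15 − 0.129)/(8.314×288) = 1.692, so Q = 5.43.
With Q = [Co²⁺]/[Pb²⁺] and the known concentrations, [Co²⁺] in the numerator gives [Co²⁺] = 0.0017 M.

0.0017 M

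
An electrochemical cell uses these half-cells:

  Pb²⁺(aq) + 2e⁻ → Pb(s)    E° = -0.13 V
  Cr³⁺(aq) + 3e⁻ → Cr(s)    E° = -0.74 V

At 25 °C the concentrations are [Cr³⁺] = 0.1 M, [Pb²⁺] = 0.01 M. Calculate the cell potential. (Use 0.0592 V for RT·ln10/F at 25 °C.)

The Pb²⁺/Pb couple has the higher reduction potential and acts as the cathode, so E°_cell = -0.13 − (-0.74) = 0.61 V.
Balancing electrons gives n = 6; the reaction quotient is Q = [Cr³⁺]^2/[Pb²⁺]^3 = 1 × 10^4.
At 25 °C, E = E° − (0.0592/n) log Q = 0.61 − (0.0592/6)(4.000) = 0.610 − 0.039 = 0.571 V.

0.571 V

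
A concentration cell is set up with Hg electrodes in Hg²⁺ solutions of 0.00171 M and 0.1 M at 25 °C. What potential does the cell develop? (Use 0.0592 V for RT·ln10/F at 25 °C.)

0.052 V

Both half-cells are Hg²⁺/Hg, so E°_cell = 0. The concentrated side is the cathode; the cell reaction moves Hg²⁺ from high to low concentration with n = 2.
Q = [Hg²⁺]_dilute/[Hg²⁺]_conc = 0.00171/0.1 = 0.0171.
E = 0 − (0.0592/2) log Q = −(0.0592/2)(-1.767) = 0.0523 V.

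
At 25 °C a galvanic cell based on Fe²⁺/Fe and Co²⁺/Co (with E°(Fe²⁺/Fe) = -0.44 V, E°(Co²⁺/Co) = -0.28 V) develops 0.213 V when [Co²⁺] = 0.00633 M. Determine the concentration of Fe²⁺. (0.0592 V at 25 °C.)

From the Nernst equation, log Q = n(E° − E)/0.0592 = 2(0.16 − 0.213)/0.0592 = -1.791, so Q = 0.0162.
With Q = [Fe²⁺]/[Co²⁺] and the known concentrations, [Fe²⁺] in the numerator gives [Fe²⁺] = 1 × 10^-4 M.

1 × 10^-4 M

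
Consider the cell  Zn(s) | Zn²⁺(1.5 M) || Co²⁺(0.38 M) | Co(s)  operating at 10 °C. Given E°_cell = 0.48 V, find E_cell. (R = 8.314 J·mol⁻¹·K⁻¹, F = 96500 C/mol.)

Balancing electrons gives n = 2; the reaction quotient is Q = [Zn²⁺]/[Co²⁺] = 3.95.
E = E° − (RT/nF) ln Q = 0.48 − (8.314×283)/(2×96500) × (1.373) = 0.480 − 0.017 = 0.463 V.

0.463 V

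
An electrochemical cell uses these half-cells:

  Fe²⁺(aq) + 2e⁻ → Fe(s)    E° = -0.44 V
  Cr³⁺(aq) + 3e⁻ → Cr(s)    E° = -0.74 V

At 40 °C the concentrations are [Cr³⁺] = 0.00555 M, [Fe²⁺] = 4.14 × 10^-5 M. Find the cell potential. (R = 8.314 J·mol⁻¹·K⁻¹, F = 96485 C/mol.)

0.211 V

The Fe²⁺/Fe couple has the higher reduction potential and acts as the cathode, so E°_cell = -0.44 − (-0.74) = 0.30 V.
Balancing electrons gives n = 6; the reaction quotient is Q = [Cr³⁺]^2/[Fe²⁺]^3 = 4.34 × 10^8.
E = E° − (RT/nF) ln Q = 0.30 − (8.314×313)/(6×96485) × (19.889) = 0.300 − 0.089 = 0.211 V.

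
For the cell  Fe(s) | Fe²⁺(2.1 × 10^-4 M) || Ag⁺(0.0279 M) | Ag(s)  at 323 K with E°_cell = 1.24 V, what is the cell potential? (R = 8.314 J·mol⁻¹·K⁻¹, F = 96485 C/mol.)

1.26 V

Balancing electrons gives n = 2; the reaction quotient is Q = [Fe²⁺]/[Ag⁺]^2 = 0.270.
E = E° − (RT/nF) ln Q = 1.24 − (8.314×323)/(2×96485) × (-1.310) = 1.240 + 0.018 = 1.258 V.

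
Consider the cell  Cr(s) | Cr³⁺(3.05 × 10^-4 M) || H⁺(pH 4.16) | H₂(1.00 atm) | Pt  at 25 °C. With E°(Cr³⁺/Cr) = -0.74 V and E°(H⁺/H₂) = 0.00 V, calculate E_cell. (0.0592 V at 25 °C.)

0.56 V

The hydrogen couple is the cathode, so E°_cell = 0.74 V; n = 6.
[H⁺] = 10^(−4.16) = 6.9 × 10^-5 M, and Q = [Cr³⁺]^2·P(H₂)^3 / [H⁺]^6 = 8.48 × 10^17.
E = E° − (0.0592/6) log Q = 0.74 − (0.0592/6)(17.929) = 0.563 V.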